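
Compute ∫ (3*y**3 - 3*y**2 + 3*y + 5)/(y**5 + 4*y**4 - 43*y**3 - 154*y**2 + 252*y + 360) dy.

563*log(y - 6)/3696 - 23*log(y - 2)/672 - log(y + 1)/105 + 115*log(y + 5)/77 - 769*log(y + 6)/480 + C

Factor the denominator: (y - 6)*(y - 2)*(y + 1)*(y + 5)*(y + 6).
Partial-fraction decomposition: -769/(480*(y + 6)) + 115/(77*(y + 5)) - 1/(105*(y + 1)) - 23/(672*(y - 2)) + 563/(3696*(y - 6)).
Integrate each term: A/(y−a) contributes A·log|y−a|.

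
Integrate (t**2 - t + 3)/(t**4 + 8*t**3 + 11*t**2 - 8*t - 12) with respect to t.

Factor the denominator: (t - 1)*(t + 1)*(t + 2)*(t + 6).
Partial-fraction decomposition: -9/(28*(t + 6)) + 3/(4*(t + 2)) - 1/(2*(t + 1)) + 1/(14*(t - 1)).
Integrate each term: A/(t−a) contributes A·log|t−a|.

log(t - 1)/14 - log(t + 1)/2 + 3*log(t + 2)/4 - 9*log(t + 6)/28 + C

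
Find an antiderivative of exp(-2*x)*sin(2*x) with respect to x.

-exp(-2*x)*sin(2*x)/4 - exp(-2*x)*cos(2*x)/4 + C

Let I denote the integral. Integrate by parts with u = sin(2*x), dv = exp(-2*x) dx, so v = -exp(-2*x)/2: I = -exp(-2*x)*sin(2*x)/2 + ∫ exp(-2*x)*cos(2*x) dx.
Apply parts again with u = cos(2*x), dv = exp(-2*x) dx: ∫ exp(-2*x)*cos(2*x) dx = -exp(-2*x)*cos(2*x)/2 − I. Substituting back brings back I: I = -exp(-2*x)*sin(2*x)/2 - exp(-2*x)*cos(2*x)/2 − I.
Solving for I: (1 + 1)·I equals the remaining terms, so I = (1/2)·(-exp(-2*x)*sin(2*x)/2 - exp(-2*x)*cos(2*x)/2).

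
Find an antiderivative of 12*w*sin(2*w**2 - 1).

Let u = 2*w**2 - 1, so du = (4*w) dw.
Rewriting, the integral becomes 3·∫ sin(u) du = 3·-cos(u).
Substituting back, u = 2*w**2 - 1.

-3*cos(2*w**2 - 1) + C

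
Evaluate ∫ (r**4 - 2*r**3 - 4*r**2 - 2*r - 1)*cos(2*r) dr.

r**4*sin(2*r)/2 - r**3*sin(2*r) + r**3*cos(2*r) - 7*r**2*sin(2*r)/2 - 3*r**2*cos(2*r)/2 + r*sin(2*r)/2 - 7*r*cos(2*r)/2 + 5*sin(2*r)/4 + cos(2*r)/4 + C

Use integration by parts with u = r**4 - 2*r**3 - 4*r**2 - 2*r - 1, dv = cos(2*r) dr, so v = sin(2*r)/2.
Apply parts 4 times (tabular method): alternate signs, differentiate u down to 0, integrate dv up.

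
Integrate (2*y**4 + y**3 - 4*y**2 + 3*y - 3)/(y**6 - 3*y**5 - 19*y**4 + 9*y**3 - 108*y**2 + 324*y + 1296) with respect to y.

Factor the denominator: (y - 6)*(y - 3)*(y + 2)*(y + 4)*(y**2 + 9).
Partial-fraction decomposition: -(561*y - 3319)/(9750*(y**2 + 9)) - 369/(3500*(y + 4)) - 1/(1040*(y + 2)) - 53/(630*(y - 3)) + 893/(3600*(y - 6)).
Integrate each term; A/(y−a) gives A·log|y−a|; the (By+D)/(y²+p²) term gives a log and an atan.

893*log(y - 6)/3600 - 53*log(y - 3)/630 - log(y + 2)/1040 - 369*log(y + 4)/3500 - 187*log(y**2 + 9)/6500 + 3319*atan(y/3)/29250 + C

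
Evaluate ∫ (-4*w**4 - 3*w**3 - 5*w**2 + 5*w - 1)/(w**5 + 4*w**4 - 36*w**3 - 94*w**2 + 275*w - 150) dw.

Factor the denominator: (w - 5)*(w - 1)**2*(w + 5)*(w + 6).
Partial-fraction decomposition: -4747/(539*(w + 6)) + 569/(90*(w + 5)) + 155/(882*(w - 1)) + 1/(21*(w - 1)**2) - 93/(55*(w - 5)).
Integrate each term; A/(w−a) gives A·log|w−a|; A/(w−a)² gives −A/(w−a).

-93*log(w - 5)/55 + 155*log(w - 1)/882 + 569*log(w + 5)/90 - 4747*log(w + 6)/539 - 1/(21*w - 21) + C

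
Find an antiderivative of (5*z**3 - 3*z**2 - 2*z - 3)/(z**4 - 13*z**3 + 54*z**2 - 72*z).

log(z)/24 + 319*log(z - 6)/12 - 261*log(z - 4)/8 + 11*log(z - 3) + C

Factor the denominator: z*(z - 6)*(z - 4)*(z - 3).
Partial-fraction decomposition: 11/(z - 3) - 261/(8*(z - 4)) + 319/(12*(z - 6)) + 1/(24*z).
Integrate each term: A/(z−a) contributes A·log|z−a|.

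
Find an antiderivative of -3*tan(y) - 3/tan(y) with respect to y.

-3*log(tan(y)) + C

Let u = tan(y), so du = (tan(y)**2 + 1) dy.
Rewriting, the integral becomes -3·∫ 1/u du = -3·log(u).
Substituting back, u = tan(y).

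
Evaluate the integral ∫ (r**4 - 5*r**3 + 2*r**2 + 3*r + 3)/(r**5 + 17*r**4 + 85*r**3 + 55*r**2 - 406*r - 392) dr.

-7*log(r - 2)/1458 - 2*log(r + 1)/81 + 599*log(r + 4)/162 - 1945*log(r + 7)/729 + 2098/(81*r + 567) + C

Factor the denominator: (r - 2)*(r + 1)*(r + 4)*(r + 7)**2.
Partial-fraction decomposition: -1945/(729*(r + 7)) - 2098/(81*(r + 7)**2) + 599/(162*(r + 4)) - 2/(81*(r + 1)) - 7/(1458*(r - 2)).
Integrate each term; A/(r−a) gives A·log|r−a|; A/(r−a)² gives −A/(r−a).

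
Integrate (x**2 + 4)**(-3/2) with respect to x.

Substitute x = 2·tan(θ), so dx = 2·sec(θ)^2 dθ and the radical becomes sqrt(x**2 + 4) = 2·sec(θ) by the Pythagorean identity.
Integrate the resulting trig expression in θ, then back-substitute tan(θ) = x/2, sec(θ) = sqrt(x**2 + 4)/2 (absorbing any constant into C).

x/(4*sqrt(x**2 + 4)) + C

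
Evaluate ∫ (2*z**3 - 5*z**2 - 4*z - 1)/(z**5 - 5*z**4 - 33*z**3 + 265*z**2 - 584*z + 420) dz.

13*log(z - 5)/27 + log(z - 3)/5 - 143*log(z - 2)/243 - 113*log(z + 7)/1215 + 13/(27*z - 54) + C

Factor the denominator: (z - 5)*(z - 3)*(z - 2)**2*(z + 7).
Partial-fraction decomposition: -113/(1215*(z + 7)) - 143/(243*(z - 2)) - 13/(27*(z - 2)**2) + 1/(5*(z - 3)) + 13/(27*(z - 5)).
Integrate each term; A/(z−a) gives A·log|z−a|; A/(z−a)² gives −A/(z−a).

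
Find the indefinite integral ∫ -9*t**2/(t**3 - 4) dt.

Let u = t**3 - 4, so du = (3*t**2) dt.
Rewriting, the integral becomes -3·∫ 1/u du = -3·log(u).
Substituting back, u = t**3 - 4.

-3*log(t**3 - 4) + C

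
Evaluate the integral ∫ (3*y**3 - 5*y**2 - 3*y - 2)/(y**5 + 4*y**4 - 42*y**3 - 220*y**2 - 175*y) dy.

2*log(y)/175 + 761*log(y - 7)/8064 - 7*log(y + 1)/128 - 23*log(y + 5)/450 - 487/(240*y + 1200) + C

Factor the denominator: y*(y - 7)*(y + 1)*(y + 5)**2.
Partial-fraction decomposition: -23/(450*(y + 5)) + 487/(240*(y + 5)**2) - 7/(128*(y + 1)) + 761/(8064*(y - 7)) + 2/(175*y).
Integrate each term; A/(y−a) gives A·log|y−a|; A/(y−a)² gives −A/(y−a).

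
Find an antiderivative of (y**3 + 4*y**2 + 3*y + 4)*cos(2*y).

Use integration by parts with u = y**3 + 4*y**2 + 3*y + 4, dv = cos(2*y) dy, so v = sin(2*y)/2.
Apply parts 3 times (tabular method): alternate signs, differentiate u down to 0, integrate dv up.

y**3*sin(2*y)/2 + 2*y**2*sin(2*y) + 3*y**2*cos(2*y)/4 + 3*y*sin(2*y)/4 + 2*y*cos(2*y) + sin(2*y) + 3*cos(2*y)/8 + C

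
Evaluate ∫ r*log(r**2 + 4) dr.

r**2*log(r**2 + 4)/2 - r**2/2 + 2*log(r**2 + 4) + C

Let u = r**2 + 4, so du = (2*r) dr.
The integral becomes (1/2)·∫ log(u) du; integrate by parts with u′=log(u), dv′=du.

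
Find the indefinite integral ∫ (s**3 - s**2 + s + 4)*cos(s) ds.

Use integration by parts with u = s**3 - s**2 + s + 4, dv = cos(s) ds, so v = sin(s).
Apply parts 3 times (tabular method): alternate signs, differentiate u down to 0, integrate dv up.

s**3*sin(s) - s**2*sin(s) + 3*s**2*cos(s) - 5*s*sin(s) - 2*s*cos(s) + 6*sin(s) - 5*cos(s) + C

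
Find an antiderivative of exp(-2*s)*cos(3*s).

3*exp(-2*s)*sin(3*s)/13 - 2*exp(-2*s)*cos(3*s)/13 + C

Let I denote the integral. Integrate by parts with u = cos(3*s), dv = exp(-2*s) ds, so v = -exp(-2*s)/2: I = -exp(-2*s)*cos(3*s)/2 − (3/2)·∫ exp(-2*s)*sin(3*s) ds.
Apply parts again with u = sin(3*s), dv = exp(-2*s) ds: ∫ exp(-2*s)*sin(3*s) ds = -exp(-2*s)*sin(3*s)/2 + (3/2)·I. Substituting back brings back I: I = 3*exp(-2*s)*sin(3*s)/4 - exp(-2*s)*cos(3*s)/2 − (9/4)·I.
Solving for I: (1 + 9/4)·I equals the remaining terms, so I = (4/13)·(3*exp(-2*s)*sin(3*s)/4 - exp(-2*s)*cos(3*s)/2).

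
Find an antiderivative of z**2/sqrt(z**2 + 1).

z*sqrt(z**2 + 1)/2 - log(z + sqrt(z**2 + 1))/2 + C

Substitute z = tan(θ), so dz = sec(θ)^2 dθ and the radical becomes sqrt(z**2 + 1) = sec(θ) by the Pythagorean identity.
Integrate the resulting trig expression in θ, then back-substitute tan(θ) = z, sec(θ) = sqrt(z**2 + 1) (absorbing any constant into C).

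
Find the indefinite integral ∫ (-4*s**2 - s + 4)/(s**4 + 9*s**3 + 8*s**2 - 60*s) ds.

-log(s)/15 - log(s - 2)/8 - 13*log(s + 5)/5 + 67*log(s + 6)/24 + C

Factor the denominator: s*(s - 2)*(s + 5)*(s + 6).
Partial-fraction decomposition: 67/(24*(s + 6)) - 13/(5*(s + 5)) - 1/(8*(s - 2)) - 1/(15*s).
Integrate each term: A/(s−a) contributes A·log|s−a|.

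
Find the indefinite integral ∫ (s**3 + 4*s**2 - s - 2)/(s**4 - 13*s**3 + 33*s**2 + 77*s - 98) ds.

493*log(s - 7)/486 + log(s - 1)/54 - 8*log(s + 2)/243 - 265/(27*s - 189) + C

Factor the denominator: (s - 7)**2*(s - 1)*(s + 2).
Partial-fraction decomposition: -8/(243*(s + 2)) + 1/(54*(s - 1)) + 493/(486*(s - 7)) + 265/(27*(s - 7)**2).
Integrate each term; A/(s−a) gives A·log|s−a|; A/(s−a)² gives −A/(s−a).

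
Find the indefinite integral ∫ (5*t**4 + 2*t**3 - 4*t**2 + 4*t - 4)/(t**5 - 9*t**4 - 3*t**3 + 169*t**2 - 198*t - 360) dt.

3394*log(t - 6)/105 - 1097*log(t - 5)/36 + 431*log(t - 3)/168 + log(t + 1)/56 + 178*log(t + 4)/315 + C

Factor the denominator: (t - 6)*(t - 5)*(t - 3)*(t + 1)*(t + 4).
Partial-fraction decomposition: 178/(315*(t + 4)) + 1/(56*(t + 1)) + 431/(168*(t - 3)) - 1097/(36*(t - 5)) + 3394/(105*(t - 6)).
Integrate each term: A/(t−a) contributes A·log|t−a|.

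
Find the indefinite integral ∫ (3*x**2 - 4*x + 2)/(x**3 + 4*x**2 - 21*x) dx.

Factor the denominator: x*(x - 3)*(x + 7).
Partial-fraction decomposition: 177/(70*(x + 7)) + 17/(30*(x - 3)) - 2/(21*x).
Integrate each term: A/(x−a) contributes A·log|x−a|.

-2*log(x)/21 + 17*log(x - 3)/30 + 177*log(x + 7)/70 + C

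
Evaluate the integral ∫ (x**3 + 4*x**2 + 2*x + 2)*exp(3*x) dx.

Use integration by parts with u = x**3 + 4*x**2 + 2*x + 2, dv = exp(3*x) dx, so v = exp(3*x)/3.
Apply parts 3 times (tabular method): alternate signs, differentiate u down to 0, integrate dv up.

(x**3 + 3*x**2 + 2)*exp(3*x)/3 + C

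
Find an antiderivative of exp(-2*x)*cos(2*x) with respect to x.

Let I denote the integral. Integrate by parts with u = cos(2*x), dv = exp(-2*x) dx, so v = -exp(-2*x)/2: I = -exp(-2*x)*cos(2*x)/2 − ∫ exp(-2*x)*sin(2*x) dx.
Apply parts again with u = sin(2*x), dv = exp(-2*x) dx: ∫ exp(-2*x)*sin(2*x) dx = -exp(-2*x)*sin(2*x)/2 + I. Substituting back brings back I: I = exp(-2*x)*sin(2*x)/2 - exp(-2*x)*cos(2*x)/2 − I.
Solving for I: (1 + 1)·I equals the remaining terms, so I = (1/2)·(exp(-2*x)*sin(2*x)/2 - exp(-2*x)*cos(2*x)/2).

exp(-2*x)*sin(2*x)/4 - exp(-2*x)*cos(2*x)/4 + C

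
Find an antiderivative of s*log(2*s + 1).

s**2*log(2*s + 1)/2 - s**2/4 + s/4 - log(2*s + 1)/8 + C

Use integration by parts with u = log(2*s + 1), dv = s ds.
Then du = 2/(2*s + 1) ds and v = s**2/2.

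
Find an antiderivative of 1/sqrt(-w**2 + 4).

asin(w/2) + C

Substitute w = 2·sin(θ), so dw = 2·cos(θ) dθ and the radical becomes sqrt(-w**2 + 4) = 2·cos(θ) by the Pythagorean identity.
Integrate the resulting trig expression in θ, then back-substitute θ = asin(w/2), sin(θ) = w/2, cos(θ) = sqrt(-w**2 + 4)/2 (absorbing any constant into C).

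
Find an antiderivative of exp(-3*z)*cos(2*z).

Let I denote the integral. Integrate by parts with u = cos(2*z), dv = exp(-3*z) dz, so v = -exp(-3*z)/3: I = -exp(-3*z)*cos(2*z)/3 − (2/3)·∫ exp(-3*z)*sin(2*z) dz.
Apply parts again with u = sin(2*z), dv = exp(-3*z) dz: ∫ exp(-3*z)*sin(2*z) dz = -exp(-3*z)*sin(2*z)/3 + (2/3)·I. Substituting back brings back I: I = 2*exp(-3*z)*sin(2*z)/9 - exp(-3*z)*cos(2*z)/3 − (4/9)·I.
Solving for I: (1 + 4/9)·I equals the remaining terms, so I = (9/13)·(2*exp(-3*z)*sin(2*z)/9 - exp(-3*z)*cos(2*z)/3).

2*exp(-3*z)*sin(2*z)/13 - 3*exp(-3*z)*cos(2*z)/13 + C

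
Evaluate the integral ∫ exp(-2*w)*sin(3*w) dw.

Let I denote the integral. Integrate by parts with u = sin(3*w), dv = exp(-2*w) dw, so v = -exp(-2*w)/2: I = -exp(-2*w)*sin(3*w)/2 + (3/2)·∫ exp(-2*w)*cos(3*w) dw.
Apply parts again with u = cos(3*w), dv = exp(-2*w) dw: ∫ exp(-2*w)*cos(3*w) dw = -exp(-2*w)*cos(3*w)/2 − (3/2)·I. Substituting back brings back I: I = -exp(-2*w)*sin(3*w)/2 - 3*exp(-2*w)*cos(3*w)/4 − (9/4)·I.
Solving for I: (1 + 9/4)·I equals the remaining terms, so I = (4/13)·(-exp(-2*w)*sin(3*w)/2 - 3*exp(-2*w)*cos(3*w)/4).

-2*exp(-2*w)*sin(3*w)/13 - 3*exp(-2*w)*cos(3*w)/13 + C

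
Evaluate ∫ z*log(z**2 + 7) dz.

Let u = z**2 + 7, so du = (2*z) dz.
The integral becomes (1/2)·∫ log(u) du; integrate by parts with u′=log(u), dv′=du.

z**2*log(z**2 + 7)/2 - z**2/2 + 7*log(z**2 + 7)/2 + C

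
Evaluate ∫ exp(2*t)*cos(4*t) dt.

Let I denote the integral. Integrate by parts with u = cos(4*t), dv = exp(2*t) dt, so v = exp(2*t)/2: I = exp(2*t)*cos(4*t)/2 + 2·∫ exp(2*t)*sin(4*t) dt.
Apply parts again with u = sin(4*t), dv = exp(2*t) dt: ∫ exp(2*t)*sin(4*t) dt = exp(2*t)*sin(4*t)/2 − 2·I. Substituting back brings back I: I = exp(2*t)*sin(4*t) + exp(2*t)*cos(4*t)/2 − 4·I.
Solving for I: (1 + 4)·I equals the remaining terms, so I = (1/5)·(exp(2*t)*sin(4*t) + exp(2*t)*cos(4*t)/2).

exp(2*t)*sin(4*t)/5 + exp(2*t)*cos(4*t)/10 + C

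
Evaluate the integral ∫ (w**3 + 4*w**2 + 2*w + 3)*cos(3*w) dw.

Use integration by parts with u = w**3 + 4*w**2 + 2*w + 3, dv = cos(3*w) dw, so v = sin(3*w)/3.
Apply parts 3 times (tabular method): alternate signs, differentiate u down to 0, integrate dv up.

w**3*sin(3*w)/3 + 4*w**2*sin(3*w)/3 + w**2*cos(3*w)/3 + 4*w*sin(3*w)/9 + 8*w*cos(3*w)/9 + 19*sin(3*w)/27 + 4*cos(3*w)/27 + C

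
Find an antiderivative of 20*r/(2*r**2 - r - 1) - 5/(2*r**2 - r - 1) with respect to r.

5*log(2*r**2 - r - 1) + C

Let u = 2*r**2 - r - 1, so du = (4*r - 1) dr.
Rewriting, the integral becomes 5·∫ 1/u du = 5·log(u).
Substituting back, u = 2*r**2 - r - 1.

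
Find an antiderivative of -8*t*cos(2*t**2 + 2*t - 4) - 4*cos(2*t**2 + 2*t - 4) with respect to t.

-2*sin(2*t**2 + 2*t - 4) + C

Let u = 2*t**2 + 2*t - 4, so du = (4*t + 2) dt.
Rewriting, the integral becomes -2·∫ cos(u) du = -2·sin(u).
Substituting back, u = 2*t**2 + 2*t - 4.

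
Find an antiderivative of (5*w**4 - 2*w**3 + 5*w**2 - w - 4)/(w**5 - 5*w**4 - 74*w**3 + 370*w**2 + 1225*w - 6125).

3851*log(w - 7)/224 - 66923*log(w - 5)/4800 - 1167*log(w + 5)/800 + 4313*log(w + 7)/1344 + 997/(80*w - 400) + C

Factor the denominator: (w - 7)*(w - 5)**2*(w + 5)*(w + 7).
Partial-fraction decomposition: 4313/(1344*(w + 7)) - 1167/(800*(w + 5)) - 66923/(4800*(w - 5)) - 997/(80*(w - 5)**2) + 3851/(224*(w - 7)).
Integrate each term; A/(w−a) gives A·log|w−a|; A/(w−a)² gives −A/(w−a).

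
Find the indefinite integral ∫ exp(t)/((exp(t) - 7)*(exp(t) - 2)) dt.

Let u = e^t, du = e^t dt.
The integral becomes ∫ du/((u-2)(u-7)); decompose into partial fractions.

log(exp(t) - 7)/5 - log(exp(t) - 2)/5 + C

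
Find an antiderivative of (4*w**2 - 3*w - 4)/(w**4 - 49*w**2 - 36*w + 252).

Factor the denominator: (w - 7)*(w - 2)*(w + 3)*(w + 6).
Partial-fraction decomposition: -79/(156*(w + 6)) + 41/(150*(w + 3)) - 3/(100*(w - 2)) + 171/(650*(w - 7)).
Integrate each term: A/(w−a) contributes A·log|w−a|.

171*log(w - 7)/650 - 3*log(w - 2)/100 + 41*log(w + 3)/150 - 79*log(w + 6)/156 + C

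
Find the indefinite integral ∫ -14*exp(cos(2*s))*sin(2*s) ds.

7*exp(cos(2*s)) + C

Let u = cos(2*s), so du = (-2*sin(2*s)) ds.
Rewriting, the integral becomes 7·∫ e^u du = 7·e^u.
Substituting back, u = cos(2*s).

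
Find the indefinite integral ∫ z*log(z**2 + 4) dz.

z**2*log(z**2 + 4)/2 - z**2/2 + 2*log(z**2 + 4) + C

Let u = z**2 + 4, so du = (2*z) dz.
The integral becomes (1/2)·∫ log(u) du; integrate by parts with u′=log(u), dv′=du.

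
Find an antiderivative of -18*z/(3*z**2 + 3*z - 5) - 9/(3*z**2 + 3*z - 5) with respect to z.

-3*log(3*z**2 + 3*z - 5) + C

Let u = 3*z**2 + 3*z - 5, so du = (6*z + 3) dz.
Rewriting, the integral becomes -3·∫ 1/u du = -3·log(u).
Substituting back, u = 3*z**2 + 3*z - 5.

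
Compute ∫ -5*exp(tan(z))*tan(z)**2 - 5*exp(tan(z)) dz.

Let u = tan(z), so du = (tan(z)**2 + 1) dz.
Rewriting, the integral becomes -5·∫ e^u du = -5·e^u.
Substituting back, u = tan(z).

-5*exp(tan(z)) + C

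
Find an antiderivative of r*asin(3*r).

r**2*asin(3*r)/2 + r*sqrt(-9*r**2 + 1)/12 - asin(3*r)/36 + C

Use integration by parts with u = arcsin(3*r), dv = r dr.
Then du = 3/sqrt(-9*r**2 + 1) dr.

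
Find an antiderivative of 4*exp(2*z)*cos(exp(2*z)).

2*sin(exp(2*z)) + C

Let u = exp(2*z), so du = (2*exp(2*z)) dz.
Rewriting, the integral becomes 2·∫ cos(u) du = 2·sin(u).
Substituting back, u = exp(2*z).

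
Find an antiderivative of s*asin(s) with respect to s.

Use integration by parts with u = arcsin(s), dv = s ds.
Then du = 1/sqrt(-s**2 + 1) ds.

s**2*asin(s)/2 + s*sqrt(-s**2 + 1)/4 - asin(s)/4 + C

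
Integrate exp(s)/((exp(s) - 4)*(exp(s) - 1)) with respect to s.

Let u = e^s, du = e^s ds.
The integral becomes ∫ du/((u-4)(u-1)); decompose into partial fractions.

log(exp(s) - 4)/3 - log(exp(s) - 1)/3 + C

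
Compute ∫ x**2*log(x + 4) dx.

Use integration by parts with u = log(x + 4), dv = x**2 dx.
Then du = 1/(x + 4) dx and v = x**3/3.

x**3*log(x + 4)/3 - x**3/9 + 2*x**2/3 - 16*x/3 + 64*log(x + 4)/3 + C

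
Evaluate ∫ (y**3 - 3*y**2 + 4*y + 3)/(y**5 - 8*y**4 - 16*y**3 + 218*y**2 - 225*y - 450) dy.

Factor the denominator: (y - 6)*(y - 5)*(y - 3)*(y + 1)*(y + 5).
Partial-fraction decomposition: -217/(3520*(y + 5)) + 5/(672*(y + 1)) + 5/(64*(y - 3)) - 73/(120*(y - 5)) + 45/(77*(y - 6)).
Integrate each term: A/(y−a) contributes A·log|y−a|.

45*log(y - 6)/77 - 73*log(y - 5)/120 + 5*log(y - 3)/64 + 5*log(y + 1)/672 - 217*log(y + 5)/3520 + C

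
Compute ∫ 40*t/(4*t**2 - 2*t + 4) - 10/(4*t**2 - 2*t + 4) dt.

5*log(4*t**2 - 2*t + 4) + C

Let u = 4*t**2 - 2*t + 4, so du = (8*t - 2) dt.
Rewriting, the integral becomes 5·∫ 1/u du = 5·log(u).
Substituting back, u = 4*t**2 - 2*t + 4.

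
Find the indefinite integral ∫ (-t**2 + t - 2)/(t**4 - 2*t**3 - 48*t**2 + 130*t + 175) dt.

Factor the denominator: (t - 5)**2*(t + 1)*(t + 7).
Partial-fraction decomposition: 29/(432*(t + 7)) - 1/(54*(t + 1)) - 7/(144*(t - 5)) - 11/(36*(t - 5)**2).
Integrate each term; A/(t−a) gives A·log|t−a|; A/(t−a)² gives −A/(t−a).

-7*log(t - 5)/144 - log(t + 1)/54 + 29*log(t + 7)/432 + 11/(36*t - 180) + C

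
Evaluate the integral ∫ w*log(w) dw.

w**2*log(w)/2 - w**2/4 + C

Use integration by parts with u = log(w), dv = w dw.
Then du = 1/w dw and v = w**2/2.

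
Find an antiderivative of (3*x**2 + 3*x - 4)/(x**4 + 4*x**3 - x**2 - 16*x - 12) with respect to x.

7*log(x - 2)/30 + 2*log(x + 1)/3 + log(x + 2)/2 - 7*log(x + 3)/5 + C

Factor the denominator: (x - 2)*(x + 1)*(x + 2)*(x + 3).
Partial-fraction decomposition: -7/(5*(x + 3)) + 1/(2*(x + 2)) + 2/(3*(x + 1)) + 7/(30*(x - 2)).
Integrate each term: A/(x−a) contributes A·log|x−a|.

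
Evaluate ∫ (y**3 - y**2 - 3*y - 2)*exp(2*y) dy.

(4*y**3 - 10*y**2 - 2*y - 7)*exp(2*y)/8 + C

Use integration by parts with u = y**3 - y**2 - 3*y - 2, dv = exp(2*y) dy, so v = exp(2*y)/2.
Apply parts 3 times (tabular method): alternate signs, differentiate u down to 0, integrate dv up.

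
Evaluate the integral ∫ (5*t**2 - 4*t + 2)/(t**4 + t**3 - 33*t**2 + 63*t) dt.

Factor the denominator: t*(t - 3)**2*(t + 7).
Partial-fraction decomposition: -11/(28*(t + 7)) + 13/(36*(t - 3)) + 7/(6*(t - 3)**2) + 2/(63*t).
Integrate each term; A/(t−a) gives A·log|t−a|; A/(t−a)² gives −A/(t−a).

2*log(t)/63 + 13*log(t - 3)/36 - 11*log(t + 7)/28 - 7/(6*t - 18) + C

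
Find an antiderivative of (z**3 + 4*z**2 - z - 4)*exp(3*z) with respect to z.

Use integration by parts with u = z**3 + 4*z**2 - z - 4, dv = exp(3*z) dz, so v = exp(3*z)/3.
Apply parts 3 times (tabular method): alternate signs, differentiate u down to 0, integrate dv up.

(z**3 + 3*z**2 - 3*z - 3)*exp(3*z)/3 + C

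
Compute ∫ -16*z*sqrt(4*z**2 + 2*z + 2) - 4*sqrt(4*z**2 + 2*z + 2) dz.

Let u = 4*z**2 + 2*z + 2, so du = (8*z + 2) dz.
Rewriting, the integral becomes -2·∫ √u du = -2·(2/3)u^(3/2).
Substituting back, u = 4*z**2 + 2*z + 2.

-4*(4*z**2 + 2*z + 2)**(3/2)/3 + C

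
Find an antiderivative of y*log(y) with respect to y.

Use integration by parts with u = log(y), dv = y dy.
Then du = 1/y dy and v = y**2/2.

y**2*log(y)/2 - y**2/4 + C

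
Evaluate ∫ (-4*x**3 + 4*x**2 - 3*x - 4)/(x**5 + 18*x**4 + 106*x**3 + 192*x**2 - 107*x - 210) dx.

-log(x - 1)/96 - 7*log(x + 1)/240 + 611*log(x + 5)/48 - 146*log(x + 6)/5 + 1585*log(x + 7)/96 + C

Factor the denominator: (x - 1)*(x + 1)*(x + 5)*(x + 6)*(x + 7).
Partial-fraction decomposition: 1585/(96*(x + 7)) - 146/(5*(x + 6)) + 611/(48*(x + 5)) - 7/(240*(x + 1)) - 1/(96*(x - 1)).
Integrate each term: A/(x−a) contributes A·log|x−a|.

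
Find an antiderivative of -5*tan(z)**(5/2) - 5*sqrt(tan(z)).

Let u = tan(z), so du = (tan(z)**2 + 1) dz.
Rewriting, the integral becomes -5·∫ √u du = -5·(2/3)u^(3/2).
Substituting back, u = tan(z).

-10*tan(z)**(3/2)/3 + C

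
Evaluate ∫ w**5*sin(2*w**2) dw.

Let u = w², du = 2w dw; rewrite as (1/2)∫ u^2·sin(2u) du.
Now integrate by parts 2 times.

-w**4*cos(2*w**2)/4 + w**2*sin(2*w**2)/4 + cos(2*w**2)/8 + C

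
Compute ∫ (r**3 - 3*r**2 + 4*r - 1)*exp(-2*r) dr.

(-4*r**3 + 6*r**2 - 10*r - 1)*exp(-2*r)/8 + C

Use integration by parts with u = r**3 - 3*r**2 + 4*r - 1, dv = exp(-2*r) dr, so v = -exp(-2*r)/2.
Apply parts 3 times (tabular method): alternate signs, differentiate u down to 0, integrate dv up.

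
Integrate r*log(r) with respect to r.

Use integration by parts with u = log(r), dv = r dr.
Then du = 1/r dr and v = r**2/2.

r**2*log(r)/2 - r**2/4 + C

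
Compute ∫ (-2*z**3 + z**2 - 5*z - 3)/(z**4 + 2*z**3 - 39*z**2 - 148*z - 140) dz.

-25*log(z - 7)/36 + 13*log(z + 2)/9 - 11*log(z + 5)/4 + 1/(z + 2) + C

Factor the denominator: (z - 7)*(z + 2)**2*(z + 5).
Partial-fraction decomposition: -11/(4*(z + 5)) + 13/(9*(z + 2)) - 1/(z + 2)**2 - 25/(36*(z - 7)).
Integrate each term; A/(z−a) gives A·log|z−a|; A/(z−a)² gives −A/(z−a).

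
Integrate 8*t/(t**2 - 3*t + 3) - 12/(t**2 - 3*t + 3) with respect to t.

4*log(t**2 - 3*t + 3) + C

Let u = t**2 - 3*t + 3, so du = (2*t - 3) dt.
Rewriting, the integral becomes 4·∫ 1/u du = 4·log(u).
Substituting back, u = t**2 - 3*t + 3.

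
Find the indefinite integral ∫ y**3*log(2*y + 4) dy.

Use integration by parts with u = log(2*y + 4), dv = y**3 dy.
Then du = 2/(2*y + 4) dy and v = y**4/4.

y**4*log(2*y + 4)/4 - y**4/16 + y**3/6 - y**2/2 + 2*y - 4*log(y + 2) + C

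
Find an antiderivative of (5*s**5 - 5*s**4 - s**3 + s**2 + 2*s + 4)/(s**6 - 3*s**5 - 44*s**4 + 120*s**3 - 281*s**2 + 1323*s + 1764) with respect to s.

Factor the denominator: (s - 7)*(s - 4)*(s + 1)*(s + 7)*(s**2 + 9).
Partial-fraction decomposition: (3319*s + 2951)/(7250*(s**2 + 9)) + 15943/(8932*(s + 7)) - 1/(400*(s + 1)) - 1268/(1375*(s - 4)) + 11959/(3248*(s - 7)).
Integrate each term; A/(s−a) gives A·log|s−a|; the (Bs+D)/(s²+p²) term gives a log and an atan.

11959*log(s - 7)/3248 - 1268*log(s - 4)/1375 - log(s + 1)/400 + 15943*log(s + 7)/8932 + 3319*log(s**2 + 9)/14500 + 2951*atan(s/3)/21750 + C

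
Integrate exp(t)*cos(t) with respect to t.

exp(t)*sin(t)/2 + exp(t)*cos(t)/2 + C

Let I denote the integral. Integrate by parts with u = cos(t), dv = exp(t) dt, so v = exp(t): I = exp(t)*cos(t) + ∫ exp(t)*sin(t) dt.
Apply parts again with u = sin(t), dv = exp(t) dt: ∫ exp(t)*sin(t) dt = exp(t)*sin(t) − I. Substituting back brings back I: I = exp(t)*sin(t) + exp(t)*cos(t) − I.
Solving for I: (1 + 1)·I equals the remaining terms, so I = (1/2)·(exp(t)*sin(t) + exp(t)*cos(t)).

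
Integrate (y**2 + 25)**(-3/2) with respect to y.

y/(25*sqrt(y**2 + 25)) + C

Substitute y = 5·tan(θ), so dy = 5·sec(θ)^2 dθ and the radical becomes sqrt(y**2 + 25) = 5·sec(θ) by the Pythagorean identity.
Integrate the resulting trig expression in θ, then back-substitute tan(θ) = y/5, sec(θ) = sqrt(y**2 + 25)/5 (absorbing any constant into C).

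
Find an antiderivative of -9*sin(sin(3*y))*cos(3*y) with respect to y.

Let u = sin(3*y), so du = (3*cos(3*y)) dy.
Rewriting, the integral becomes -3·∫ sin(u) du = -3·-cos(u).
Substituting back, u = sin(3*y).

3*cos(sin(3*y)) + C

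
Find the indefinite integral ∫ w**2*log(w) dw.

w**3*log(w)/3 - w**3/9 + C

Use integration by parts with u = log(w), dv = w**2 dw.
Then du = 1/w dw and v = w**3/3.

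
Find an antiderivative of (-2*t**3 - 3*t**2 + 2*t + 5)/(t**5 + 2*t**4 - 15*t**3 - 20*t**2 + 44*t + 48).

Factor the denominator: (t - 3)*(t - 2)*(t + 1)*(t + 2)*(t + 4).
Partial-fraction decomposition: 11/(36*(t + 4)) - 1/(8*(t + 2)) + 1/(18*(t + 1)) + 19/(72*(t - 2)) - 1/(2*(t - 3)).
Integrate each term: A/(t−a) contributes A·log|t−a|.

-log(t - 3)/2 + 19*log(t - 2)/72 + log(t + 1)/18 - log(t + 2)/8 + 11*log(t + 4)/36 + C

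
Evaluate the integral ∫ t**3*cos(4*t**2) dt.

t**2*sin(4*t**2)/8 + cos(4*t**2)/32 + C

Let u = t², du = 2t dt; rewrite as (1/2)∫ u^1·cos(4u) du.
Now integrate by parts 1 time.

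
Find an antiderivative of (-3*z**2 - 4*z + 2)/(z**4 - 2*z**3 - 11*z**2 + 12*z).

log(z)/6 - 31*log(z - 4)/42 + 5*log(z - 1)/12 + 13*log(z + 3)/84 + C

Factor the denominator: z*(z - 4)*(z - 1)*(z + 3).
Partial-fraction decomposition: 13/(84*(z + 3)) + 5/(12*(z - 1)) - 31/(42*(z - 4)) + 1/(6*z).
Integrate each term: A/(z−a) contributes A·log|z−a|.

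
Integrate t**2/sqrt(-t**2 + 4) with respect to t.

Substitute t = 2·sin(θ), so dt = 2·cos(θ) dθ and the radical becomes sqrt(-t**2 + 4) = 2·cos(θ) by the Pythagorean identity.
Integrate the resulting trig expression in θ, then back-substitute θ = asin(t/2), sin(θ) = t/2, cos(θ) = sqrt(-t**2 + 4)/2 (absorbing any constant into C).

-t*sqrt(-t**2 + 4)/2 + 2*asin(t/2) + C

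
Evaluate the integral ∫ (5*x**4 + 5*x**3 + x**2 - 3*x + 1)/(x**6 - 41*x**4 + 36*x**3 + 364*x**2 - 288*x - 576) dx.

Factor the denominator: (x - 4)**2*(x - 2)*(x + 1)*(x + 3)*(x + 6).
Partial-fraction decomposition: -1091/(2400*(x + 6)) + 289/(1470*(x + 3)) - 1/(150*(x + 1)) + 119/(480*(x - 2)) + 41/(2450*(x - 4)) + 321/(140*(x - 4)**2).
Integrate each term; A/(x−a) gives A·log|x−a|; A/(x−a)² gives −A/(x−a).

41*log(x - 4)/2450 + 119*log(x - 2)/480 - log(x + 1)/150 + 289*log(x + 3)/1470 - 1091*log(x + 6)/2400 - 321/(140*x - 560) + C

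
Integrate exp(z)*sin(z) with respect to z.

Let I denote the integral. Integrate by parts with u = sin(z), dv = exp(z) dz, so v = exp(z): I = exp(z)*sin(z) − ∫ exp(z)*cos(z) dz.
Apply parts again with u = cos(z), dv = exp(z) dz: ∫ exp(z)*cos(z) dz = exp(z)*cos(z) + I. Substituting back brings back I: I = exp(z)*sin(z) - exp(z)*cos(z) − I.
Solving for I: (1 + 1)·I equals the remaining terms, so I = (1/2)·(exp(z)*sin(z) - exp(z)*cos(z)).

exp(z)*sin(z)/2 - exp(z)*cos(z)/2 + C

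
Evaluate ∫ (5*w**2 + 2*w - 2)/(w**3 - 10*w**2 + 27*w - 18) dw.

Factor the denominator: (w - 6)*(w - 3)*(w - 1).
Partial-fraction decomposition: 1/(2*(w - 1)) - 49/(6*(w - 3)) + 38/(3*(w - 6)).
Integrate each term: A/(w−a) contributes A·log|w−a|.

38*log(w - 6)/3 - 49*log(w - 3)/6 + log(w - 1)/2 + C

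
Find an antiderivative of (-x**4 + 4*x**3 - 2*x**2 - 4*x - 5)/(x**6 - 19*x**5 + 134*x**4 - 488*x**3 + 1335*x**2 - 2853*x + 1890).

Factor the denominator: (x - 7)*(x - 6)*(x - 5)*(x - 1)*(x**2 + 9).
Partial-fraction decomposition: (101*x + 471)/(3825*(x**2 + 9)) + 1/(150*(x - 1)) - 25/(34*(x - 5)) + 533/(225*(x - 6)) - 5/(3*(x - 7)).
Integrate each term; A/(x−a) gives A·log|x−a|; the (Bx+D)/(x²+p²) term gives a log and an atan.

-5*log(x - 7)/3 + 533*log(x - 6)/225 - 25*log(x - 5)/34 + log(x - 1)/150 + 101*log(x**2 + 9)/7650 + 157*atan(x/3)/3825 + C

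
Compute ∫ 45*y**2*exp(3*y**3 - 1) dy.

5*exp(3*y**3 - 1) + C

Let u = 3*y**3 - 1, so du = (9*y**2) dy.
Rewriting, the integral becomes 5·∫ e^u du = 5·e^u.
Substituting back, u = 3*y**3 - 1.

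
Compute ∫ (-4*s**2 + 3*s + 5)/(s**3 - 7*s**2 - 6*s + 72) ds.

-121*log(s - 6)/18 + 47*log(s - 4)/14 - 40*log(s + 3)/63 + C

Factor the denominator: (s - 6)*(s - 4)*(s + 3).
Partial-fraction decomposition: -40/(63*(s + 3)) + 47/(14*(s - 4)) - 121/(18*(s - 6)).
Integrate each term: A/(s−a) contributes A·log|s−a|.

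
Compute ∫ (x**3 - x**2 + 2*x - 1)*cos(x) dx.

x**3*sin(x) - x**2*sin(x) + 3*x**2*cos(x) - 4*x*sin(x) - 2*x*cos(x) + sin(x) - 4*cos(x) + C

Use integration by parts with u = x**3 - x**2 + 2*x - 1, dv = cos(x) dx, so v = sin(x).
Apply parts 3 times (tabular method): alternate signs, differentiate u down to 0, integrate dv up.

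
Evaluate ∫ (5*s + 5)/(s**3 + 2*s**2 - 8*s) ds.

Factor the denominator: s*(s - 2)*(s + 4).
Partial-fraction decomposition: -5/(8*(s + 4)) + 5/(4*(s - 2)) - 5/(8*s).
Integrate each term: A/(s−a) contributes A·log|s−a|.

5*log(s - 2)/4 - 5*log(s**2 + 4*s)/8 + C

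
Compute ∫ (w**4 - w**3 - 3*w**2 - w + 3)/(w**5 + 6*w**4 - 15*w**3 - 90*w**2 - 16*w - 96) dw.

143*log(w - 4)/1360 - 279*log(w + 4)/272 + 1413*log(w + 6)/740 + 7*log(w**2 + 1)/1258 - 42*atan(w)/629 + C

Factor the denominator: (w - 4)*(w + 4)*(w + 6)*(w**2 + 1).
Partial-fraction decomposition: 7*(w - 6)/(629*(w**2 + 1)) + 1413/(740*(w + 6)) - 279/(272*(w + 4)) + 143/(1360*(w - 4)).
Integrate each term; A/(w−a) gives A·log|w−a|; the (Bw+D)/(w²+p²) term gives a log and an atan.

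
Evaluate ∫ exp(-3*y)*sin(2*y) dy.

-3*exp(-3*y)*sin(2*y)/13 - 2*exp(-3*y)*cos(2*y)/13 + C

Let I denote the integral. Integrate by parts with u = sin(2*y), dv = exp(-3*y) dy, so v = -exp(-3*y)/3: I = -exp(-3*y)*sin(2*y)/3 + (2/3)·∫ exp(-3*y)*cos(2*y) dy.
Apply parts again with u = cos(2*y), dv = exp(-3*y) dy: ∫ exp(-3*y)*cos(2*y) dy = -exp(-3*y)*cos(2*y)/3 − (2/3)·I. Substituting back brings back I: I = -exp(-3*y)*sin(2*y)/3 - 2*exp(-3*y)*cos(2*y)/9 − (4/9)·I.
Solving for I: (1 + 4/9)·I equals the remaining terms, so I = (9/13)·(-exp(-3*y)*sin(2*y)/3 - 2*exp(-3*y)*cos(2*y)/9).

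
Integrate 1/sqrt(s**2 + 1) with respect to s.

log(s + sqrt(s**2 + 1)) + C

Substitute s = tan(θ), so ds = sec(θ)^2 dθ and the radical becomes sqrt(s**2 + 1) = sec(θ) by the Pythagorean identity.
Integrate the resulting trig expression in θ, then back-substitute tan(θ) = s, sec(θ) = sqrt(s**2 + 1) (absorbing any constant into C).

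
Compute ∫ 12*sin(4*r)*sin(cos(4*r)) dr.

3*cos(cos(4*r)) + C

Let u = cos(4*r), so du = (-4*sin(4*r)) dr.
Rewriting, the integral becomes -3·∫ sin(u) du = -3·-cos(u).
Substituting back, u = cos(4*r).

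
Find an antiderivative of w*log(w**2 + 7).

w**2*log(w**2 + 7)/2 - w**2/2 + 7*log(w**2 + 7)/2 + C

Let u = w**2 + 7, so du = (2*w) dw.
The integral becomes (1/2)·∫ log(u) du; integrate by parts with u′=log(u), dv′=du.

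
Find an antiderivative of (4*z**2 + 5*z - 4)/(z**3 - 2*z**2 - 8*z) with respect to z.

Factor the denominator: z*(z - 4)*(z + 2).
Partial-fraction decomposition: 1/(6*(z + 2)) + 10/(3*(z - 4)) + 1/(2*z).
Integrate each term: A/(z−a) contributes A·log|z−a|.

log(z)/2 + 10*log(z - 4)/3 + log(z + 2)/6 + C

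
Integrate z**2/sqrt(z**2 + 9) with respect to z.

Substitute z = 3·tan(θ), so dz = 3·sec(θ)^2 dθ and the radical becomes sqrt(z**2 + 9) = 3·sec(θ) by the Pythagorean identity.
Integrate the resulting trig expression in θ, then back-substitute tan(θ) = z/3, sec(θ) = sqrt(z**2 + 9)/3 (absorbing any constant into C).

z*sqrt(z**2 + 9)/2 - 9*log(z + sqrt(z**2 + 9))/2 + C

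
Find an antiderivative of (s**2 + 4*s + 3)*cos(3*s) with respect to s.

Use integration by parts with u = s**2 + 4*s + 3, dv = cos(3*s) ds, so v = sin(3*s)/3.
Apply parts 2 times (tabular method): alternate signs, differentiate u down to 0, integrate dv up.

s**2*sin(3*s)/3 + 4*s*sin(3*s)/3 + 2*s*cos(3*s)/9 + 25*sin(3*s)/27 + 4*cos(3*s)/9 + C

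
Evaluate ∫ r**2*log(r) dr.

Use integration by parts with u = log(r), dv = r**2 dr.
Then du = 1/r dr and v = r**3/3.

r**3*log(r)/3 - r**3/9 + C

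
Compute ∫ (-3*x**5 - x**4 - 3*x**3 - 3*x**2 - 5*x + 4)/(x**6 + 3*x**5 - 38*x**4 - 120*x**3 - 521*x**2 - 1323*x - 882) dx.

-54029*log(x - 7)/58464 - 11*log(x + 1)/480 + 106*log(x + 2)/585 - 48941*log(x + 7)/24360 - 1697*log(x**2 + 9)/15080 + 5617*atan(x/3)/22620 + C

Factor the denominator: (x - 7)*(x + 1)*(x + 2)*(x + 7)*(x**2 + 9).
Partial-fraction decomposition: -(1697*x - 5617)/(7540*(x**2 + 9)) - 48941/(24360*(x + 7)) + 106/(585*(x + 2)) - 11/(480*(x + 1)) - 54029/(58464*(x - 7)).
Integrate each term; A/(x−a) gives A·log|x−a|; the (Bx+D)/(x²+p²) term gives a log and an atan.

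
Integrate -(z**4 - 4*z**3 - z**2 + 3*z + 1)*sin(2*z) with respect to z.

Use integration by parts with u = z**4 - 4*z**3 - z**2 + 3*z + 1, dv = -sin(2*z) dz, so v = cos(2*z)/2.
Apply parts 4 times (tabular method): alternate signs, differentiate u down to 0, integrate dv up.

z**4*cos(2*z)/2 - z**3*sin(2*z) - 2*z**3*cos(2*z) + 3*z**2*sin(2*z) - 2*z**2*cos(2*z) + 2*z*sin(2*z) + 9*z*cos(2*z)/2 - 9*sin(2*z)/4 + 3*cos(2*z)/2 + C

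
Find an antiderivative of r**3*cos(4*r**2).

r**2*sin(4*r**2)/8 + cos(4*r**2)/32 + C

Let u = r², du = 2r dr; rewrite as (1/2)∫ u^1·cos(4u) du.
Now integrate by parts 1 time.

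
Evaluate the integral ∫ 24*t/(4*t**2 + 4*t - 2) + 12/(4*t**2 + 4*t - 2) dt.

3*log(4*t**2 + 4*t - 2) + C

Let u = 4*t**2 + 4*t - 2, so du = (8*t + 4) dt.
Rewriting, the integral becomes 3·∫ 1/u du = 3·log(u).
Substituting back, u = 4*t**2 + 4*t - 2.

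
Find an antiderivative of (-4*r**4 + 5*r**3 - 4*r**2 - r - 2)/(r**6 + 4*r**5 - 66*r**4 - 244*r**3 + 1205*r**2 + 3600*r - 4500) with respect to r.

-1064*log(r - 6)/1815 + 991*log(r - 5)/2200 - log(r - 1)/840 - 123307*log(r + 5)/18150 + 1601*log(r + 6)/231 - 537/(110*r + 550) + C

Factor the denominator: (r - 6)*(r - 5)*(r - 1)*(r + 5)**2*(r + 6).
Partial-fraction decomposition: 1601/(231*(r + 6)) - 123307/(18150*(r + 5)) + 537/(110*(r + 5)**2) - 1/(840*(r - 1)) + 991/(2200*(r - 5)) - 1064/(1815*(r - 6)).
Integrate each term; A/(r−a) gives A·log|r−a|; A/(r−a)² gives −A/(r−a).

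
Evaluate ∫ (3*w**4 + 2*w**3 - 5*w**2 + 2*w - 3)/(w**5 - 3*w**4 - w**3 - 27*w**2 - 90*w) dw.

Factor the denominator: w*(w - 5)*(w + 2)*(w**2 + 9).
Partial-fraction decomposition: (1661*w + 3477)/(1326*(w**2 + 9)) + 5/(182*(w + 2)) + 2007/(1190*(w - 5)) + 1/(30*w).
Integrate each term; A/(w−a) gives A·log|w−a|; the (Bw+D)/(w²+p²) term gives a log and an atan.

log(w)/30 + 2007*log(w - 5)/1190 + 5*log(w + 2)/182 + 1661*log(w**2 + 9)/2652 + 1159*atan(w/3)/1326 + C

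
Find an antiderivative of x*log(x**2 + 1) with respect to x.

x**2*log(x**2 + 1)/2 - x**2/2 + log(x**2 + 1)/2 + C

Let u = x**2 + 1, so du = (2*x) dx.
The integral becomes (1/2)·∫ log(u) du; integrate by parts with u′=log(u), dv′=du.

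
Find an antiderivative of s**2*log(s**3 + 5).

Let u = s**3 + 5, so du = (3*s**2) ds.
The integral becomes (1/3)·∫ log(u) du; integrate by parts with u′=log(u), dv′=du.

s**3*log(s**3 + 5)/3 - s**3/3 + 5*log(s**3 + 5)/3 + C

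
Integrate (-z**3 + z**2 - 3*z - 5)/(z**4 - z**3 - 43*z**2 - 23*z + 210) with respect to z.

Factor the denominator: (z - 7)*(z - 2)*(z + 3)*(z + 5).
Partial-fraction decomposition: -20/(21*(z + 5)) + 2/(5*(z + 3)) + 3/(35*(z - 2)) - 8/(15*(z - 7)).
Integrate each term: A/(z−a) contributes A·log|z−a|.

-8*log(z - 7)/15 + 3*log(z - 2)/35 + 2*log(z + 3)/5 - 20*log(z + 5)/21 + C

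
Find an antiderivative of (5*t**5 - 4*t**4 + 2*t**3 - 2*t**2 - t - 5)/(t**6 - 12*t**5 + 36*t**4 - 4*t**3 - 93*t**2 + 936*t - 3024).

75007*log(t - 7)/5220 - 2579431*log(t - 4)/275625 + 1613*log(t + 3)/8820 - 15787*log(t**2 + 9)/163125 + 148561*atan(t/3)/326250 + 4183/(525*t - 2100) + C

Factor the denominator: (t - 7)*(t - 4)**2*(t + 3)*(t**2 + 9).
Partial-fraction decomposition: -(63148*t - 445683)/(326250*(t**2 + 9)) + 1613/(8820*(t + 3)) - 2579431/(275625*(t - 4)) - 4183/(525*(t - 4)**2) + 75007/(5220*(t - 7)).
Integrate each term; A/(t−a) gives A·log|t−a|; the (Bt+D)/(t²+p²) term gives a log and an atan.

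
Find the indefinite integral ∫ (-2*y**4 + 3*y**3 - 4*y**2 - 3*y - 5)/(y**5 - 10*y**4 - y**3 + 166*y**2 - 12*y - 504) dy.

-799*log(y - 7)/90 + 2111*log(y - 6)/288 - 7*log(y - 2)/80 + 71*log(y + 2)/288 - 11*log(y + 3)/18 + C

Factor the denominator: (y - 7)*(y - 6)*(y - 2)*(y + 2)*(y + 3).
Partial-fraction decomposition: -11/(18*(y + 3)) + 71/(288*(y + 2)) - 7/(80*(y - 2)) + 2111/(288*(y - 6)) - 799/(90*(y - 7)).
Integrate each term: A/(y−a) contributes A·log|y−a|.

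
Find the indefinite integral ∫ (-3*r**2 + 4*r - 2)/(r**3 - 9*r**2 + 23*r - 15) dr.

Factor the denominator: (r - 5)*(r - 3)*(r - 1).
Partial-fraction decomposition: -1/(8*(r - 1)) + 17/(4*(r - 3)) - 57/(8*(r - 5)).
Integrate each term: A/(r−a) contributes A·log|r−a|.

-57*log(r - 5)/8 + 17*log(r - 3)/4 - log(r - 1)/8 + C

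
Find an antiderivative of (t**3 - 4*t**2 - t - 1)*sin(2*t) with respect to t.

Use integration by parts with u = t**3 - 4*t**2 - t - 1, dv = sin(2*t) dt, so v = -cos(2*t)/2.
Apply parts 3 times (tabular method): alternate signs, differentiate u down to 0, integrate dv up.

-t**3*cos(2*t)/2 + 3*t**2*sin(2*t)/4 + 2*t**2*cos(2*t) - 2*t*sin(2*t) + 5*t*cos(2*t)/4 - 5*sin(2*t)/8 - cos(2*t)/2 + C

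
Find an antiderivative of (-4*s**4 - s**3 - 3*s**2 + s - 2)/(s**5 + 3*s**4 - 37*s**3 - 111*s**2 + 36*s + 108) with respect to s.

Factor the denominator: (s - 6)*(s - 1)*(s + 1)*(s + 3)*(s + 6).
Partial-fraction decomposition: -1271/(315*(s + 6)) + 329/(216*(s + 3)) - 9/(140*(s + 1)) + 9/(280*(s - 1)) - 1376/(945*(s - 6)).
Integrate each term: A/(s−a) contributes A·log|s−a|.

-1376*log(s - 6)/945 + 9*log(s - 1)/280 - 9*log(s + 1)/140 + 329*log(s + 3)/216 - 1271*log(s + 6)/315 + C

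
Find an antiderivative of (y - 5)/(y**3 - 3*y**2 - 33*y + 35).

Factor the denominator: (y - 7)*(y - 1)*(y + 5).
Partial-fraction decomposition: -5/(36*(y + 5)) + 1/(9*(y - 1)) + 1/(36*(y - 7)).
Integrate each term: A/(y−a) contributes A·log|y−a|.

log(y - 7)/36 + log(y - 1)/9 - 5*log(y + 5)/36 + C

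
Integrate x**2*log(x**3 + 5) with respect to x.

x**3*log(x**3 + 5)/3 - x**3/3 + 5*log(x**3 + 5)/3 + C

Let u = x**3 + 5, so du = (3*x**2) dx.
The integral becomes (1/3)·∫ log(u) du; integrate by parts with u′=log(u), dv′=du.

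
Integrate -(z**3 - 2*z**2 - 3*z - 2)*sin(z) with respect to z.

Use integration by parts with u = z**3 - 2*z**2 - 3*z - 2, dv = -sin(z) dz, so v = cos(z).
Apply parts 3 times (tabular method): alternate signs, differentiate u down to 0, integrate dv up.

z**3*cos(z) - 3*z**2*sin(z) - 2*z**2*cos(z) + 4*z*sin(z) - 9*z*cos(z) + 9*sin(z) + 2*cos(z) + C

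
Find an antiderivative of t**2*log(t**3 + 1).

Let u = t**3 + 1, so du = (3*t**2) dt.
The integral becomes (1/3)·∫ log(u) du; integrate by parts with u′=log(u), dv′=du.

t**3*log(t**3 + 1)/3 - t**3/3 + log(t**3 + 1)/3 + C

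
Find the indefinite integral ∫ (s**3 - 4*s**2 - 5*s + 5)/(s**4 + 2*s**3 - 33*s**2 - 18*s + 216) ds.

-3*log(s - 4)/14 + 19*log(s - 3)/54 - 43*log(s + 3)/126 + 65*log(s + 6)/54 + C

Factor the denominator: (s - 4)*(s - 3)*(s + 3)*(s + 6).
Partial-fraction decomposition: 65/(54*(s + 6)) - 43/(126*(s + 3)) + 19/(54*(s - 3)) - 3/(14*(s - 4)).
Integrate each term: A/(s−a) contributes A·log|s−a|.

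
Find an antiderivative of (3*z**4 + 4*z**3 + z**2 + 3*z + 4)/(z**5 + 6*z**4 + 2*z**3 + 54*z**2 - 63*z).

-4*log(z)/63 + 3*log(z - 1)/16 + 5863*log(z + 7)/3248 + 559*log(z**2 + 9)/1044 - 15*atan(z/3)/29 + C

Factor the denominator: z*(z - 1)*(z + 7)*(z**2 + 9).
Partial-fraction decomposition: (559*z - 810)/(522*(z**2 + 9)) + 5863/(3248*(z + 7)) + 3/(16*(z - 1)) - 4/(63*z).
Integrate each term; A/(z−a) gives A·log|z−a|; the (Bz+D)/(z²+p²) term gives a log and an atan.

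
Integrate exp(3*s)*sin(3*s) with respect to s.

Let I denote the integral. Integrate by parts with u = sin(3*s), dv = exp(3*s) ds, so v = exp(3*s)/3: I = exp(3*s)*sin(3*s)/3 − ∫ exp(3*s)*cos(3*s) ds.
Apply parts again with u = cos(3*s), dv = exp(3*s) ds: ∫ exp(3*s)*cos(3*s) ds = exp(3*s)*cos(3*s)/3 + I. Substituting back brings back I: I = exp(3*s)*sin(3*s)/3 - exp(3*s)*cos(3*s)/3 − I.
Solving for I: (1 + 1)·I equals the remaining terms, so I = (1/2)·(exp(3*s)*sin(3*s)/3 - exp(3*s)*cos(3*s)/3).

exp(3*s)*sin(3*s)/6 - exp(3*s)*cos(3*s)/6 + C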